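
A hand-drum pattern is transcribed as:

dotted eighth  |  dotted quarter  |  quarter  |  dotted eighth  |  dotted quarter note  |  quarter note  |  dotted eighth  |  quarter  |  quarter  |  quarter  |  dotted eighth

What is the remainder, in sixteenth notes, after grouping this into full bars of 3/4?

One bar of 3/4 = 12 sixteenth notes.
Convert each value to sixteenth notes: dotted eighth = 3; dotted quarter = 6; quarter = 4; dotted eighth = 3; dotted quarter note = 6; quarter note = 4; dotted eighth = 3; quarter = 4; quarter = 4; quarter = 4; dotted eighth = 3.
Altogether 3 + 6 + 4 + 3 + 6 + 4 + 3 + 4 + 4 + 4 + 3 = 44.
44 ÷ 12 = 3 complete bars with 8 sixteenth notes remaining.

8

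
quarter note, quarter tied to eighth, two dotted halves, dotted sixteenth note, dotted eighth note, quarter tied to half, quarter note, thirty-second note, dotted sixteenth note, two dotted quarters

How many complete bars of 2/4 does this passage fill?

8

One bar of 2/4 = 16 thirty-second notes.
Each duration in thirty-second notes: quarter note = 8; quarter tied to eighth (quarter + eighth) = 12; dotted half = 24; dotted half = 24; dotted sixteenth note = 3; dotted eighth note = 6; quarter tied to half (quarter + half) = 24; quarter note = 8; thirty-second note = 1; dotted sixteenth note = 3; dotted quarter = 12; dotted quarter = 12.
Altogether 8 + 12 + 24 + 24 + 3 + 6 + 24 + 8 + 1 + 3 + 12 + 12 = 137.
137 ÷ 16 = 8 complete bars with 9 left over.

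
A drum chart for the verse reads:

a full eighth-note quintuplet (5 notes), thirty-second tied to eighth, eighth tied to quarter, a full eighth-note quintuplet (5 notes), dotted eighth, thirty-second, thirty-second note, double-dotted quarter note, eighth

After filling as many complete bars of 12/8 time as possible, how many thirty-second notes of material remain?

27

One bar of 12/8 = 48 thirty-second notes.
In thirty-second notes: a full eighth-note quintuplet (5 notes) (five quintuplet eighths span one half) = 16; thirty-second tied to eighth (thirty-second + eighth) = 5; eighth tied to quarter (eighth + quarter) = 12; a full eighth-note quintuplet (5 notes) (five quintuplet eighths span one half) = 16; dotted eighth = 6; thirty-second = 1; thirty-second note = 1; double-dotted quarter note = 14; eighth = 4.
Sum: 16 + 5 + 12 + 16 + 6 + 1 + 1 + 14 + 4 = 75.
75 ÷ 48 = 1 complete bar with 27 thirty-second notes remaining.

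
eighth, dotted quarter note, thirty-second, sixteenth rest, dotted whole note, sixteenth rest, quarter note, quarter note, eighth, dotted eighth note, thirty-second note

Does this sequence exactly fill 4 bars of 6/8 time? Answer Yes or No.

Yes

One bar of 6/8 = 24 thirty-second notes, so 4 bars = 96.
Working in thirty-second notes: eighth = 4; dotted quarter note = 12; thirty-second = 1; sixteenth rest = 2; dotted whole note = 48; sixteenth rest = 2; quarter note = 8; quarter note = 8; eighth = 4; dotted eighth note = 6; thirty-second note = 1.
Sum: 4 + 12 + 1 + 2 + 48 + 2 + 8 + 8 + 4 + 6 + 1 = 96.
96 equals 96, so the answer is Yes.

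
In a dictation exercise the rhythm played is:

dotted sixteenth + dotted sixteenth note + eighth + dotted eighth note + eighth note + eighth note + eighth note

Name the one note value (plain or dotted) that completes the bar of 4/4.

eighth note

The bar of 4/4 = 32 thirty-second notes.
Working in thirty-second notes: dotted sixteenth = 3; dotted sixteenth note = 3; eighth = 4; dotted eighth note = 6; eighth note = 4; eighth note = 4; eighth note = 4.
Sum: 3 + 3 + 4 + 6 + 4 + 4 + 4 = 28.
Remaining: 32 − 28 = 4 thirty-second notes, which is a eighth note.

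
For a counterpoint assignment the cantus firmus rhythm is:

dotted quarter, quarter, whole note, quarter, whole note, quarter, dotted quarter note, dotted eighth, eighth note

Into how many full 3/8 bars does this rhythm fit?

10

One bar of 3/8 = 6 sixteenth notes.
Each duration in sixteenth notes: dotted quarter = 6; quarter = 4; whole note = 16; quarter = 4; whole note = 16; quarter = 4; dotted quarter note = 6; dotted eighth = 3; eighth note = 2.
Total: 6 + 4 + 16 + 4 + 16 + 4 + 6 + 3 + 2 = 61.
61 ÷ 6 = 10 complete bars with 1 left over.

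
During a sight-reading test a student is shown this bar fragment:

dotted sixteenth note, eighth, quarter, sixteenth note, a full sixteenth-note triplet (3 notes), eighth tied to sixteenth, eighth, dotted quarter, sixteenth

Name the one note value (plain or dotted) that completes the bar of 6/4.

The bar of 6/4 = 48 thirty-second notes.
Convert each value to thirty-second notes: dotted sixteenth note = 3; eighth = 4; quarter = 8; sixteenth note = 2; a full sixteenth-note triplet (3 notes) (three triplet sixteenths span one eighth) = 4; eighth tied to sixteenth (eighth + sixteenth) = 6; eighth = 4; dotted quarter = 12; sixteenth = 2.
Total: 3 + 4 + 8 + 2 + 4 + 6 + 4 + 12 + 2 = 45.
Remaining: 48 − 45 = 3 thirty-second notes, which is a dotted sixteenth note.

dotted sixteenth note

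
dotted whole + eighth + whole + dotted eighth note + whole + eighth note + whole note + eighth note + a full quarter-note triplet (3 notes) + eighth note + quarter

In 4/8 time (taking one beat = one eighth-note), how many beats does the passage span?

47.5

One eighth-note beat = 2 sixteenth notes.
In sixteenth notes: dotted whole = 24; eighth = 2; whole = 16; dotted eighth note = 3; whole = 16; eighth note = 2; whole note = 16; eighth note = 2; a full quarter-note triplet (3 notes) (three triplet quarters span one half) = 8; eighth note = 2; quarter = 4.
Altogether 24 + 2 + 16 + 3 + 16 + 2 + 16 + 2 + 8 + 2 + 4 = 95.
95 ÷ 2 = 47.5 beats.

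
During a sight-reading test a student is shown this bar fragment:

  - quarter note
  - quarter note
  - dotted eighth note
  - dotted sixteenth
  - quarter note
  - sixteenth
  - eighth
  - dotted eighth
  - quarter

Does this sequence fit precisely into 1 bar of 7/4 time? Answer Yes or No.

No

One bar of 7/4 = 56 thirty-second notes.
Each duration in thirty-second notes: quarter note = 8; quarter note = 8; dotted eighth note = 6; dotted sixteenth = 3; quarter note = 8; sixteenth = 2; eighth = 4; dotted eighth = 6; quarter = 8.
Adding: 8 + 8 + 6 + 3 + 8 + 2 + 4 + 6 + 8 = 53.
53 falls short of 56, so the answer is No.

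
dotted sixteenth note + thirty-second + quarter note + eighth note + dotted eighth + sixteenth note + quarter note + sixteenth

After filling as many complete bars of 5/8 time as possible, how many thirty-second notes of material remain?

One bar of 5/8 = 20 thirty-second notes.
Each duration in thirty-second notes: dotted sixteenth note = 3; thirty-second = 1; quarter note = 8; eighth note = 4; dotted eighth = 6; sixteenth note = 2; quarter note = 8; sixteenth = 2.
Altogether 3 + 1 + 8 + 4 + 6 + 2 + 8 + 2 = 34.
34 ÷ 20 = 1 complete bar with 14 thirty-second notes remaining.

14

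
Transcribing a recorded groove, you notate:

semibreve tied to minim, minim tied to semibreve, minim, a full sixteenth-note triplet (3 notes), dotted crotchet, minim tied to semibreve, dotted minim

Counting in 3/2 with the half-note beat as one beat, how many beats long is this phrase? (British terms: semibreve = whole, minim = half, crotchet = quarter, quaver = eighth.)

12.5

One half-note beat = 4 eighth notes.
Convert each value to eighth notes: semibreve tied to minim (semibreve + minim) = 12; minim tied to semibreve (minim + semibreve) = 12; minim = 4; a full sixteenth-note triplet (3 notes) (three triplet sixteenths span one eighth) = 1; dotted crotchet = 3; minim tied to semibreve (minim + semibreve) = 12; dotted minim = 6.
Sum: 12 + 12 + 4 + 1 + 3 + 12 + 6 = 50.
50 ÷ 4 = 12.5 beats.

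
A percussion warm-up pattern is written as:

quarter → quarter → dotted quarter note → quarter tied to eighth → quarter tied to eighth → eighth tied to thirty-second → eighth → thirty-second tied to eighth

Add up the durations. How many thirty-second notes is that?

Express everything in thirty-second notes: quarter = 8; quarter = 8; dotted quarter note = 12; quarter tied to eighth (quarter + eighth) = 12; quarter tied to eighth (quarter + eighth) = 12; eighth tied to thirty-second (eighth + thirty-second) = 5; eighth = 4; thirty-second tied to eighth (thirty-second + eighth) = 5.
Adding: 8 + 8 + 12 + 12 + 12 + 5 + 4 + 5 = 66 thirty-second notes.

66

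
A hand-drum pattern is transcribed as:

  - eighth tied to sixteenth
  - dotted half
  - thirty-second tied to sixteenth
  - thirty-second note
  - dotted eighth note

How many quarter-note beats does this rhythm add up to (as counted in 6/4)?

5

One quarter-note beat = 8 thirty-second notes.
Express everything in thirty-second notes: eighth tied to sixteenth (eighth + sixteenth) = 6; dotted half = 24; thirty-second tied to sixteenth (thirty-second + sixteenth) = 3; thirty-second note = 1; dotted eighth note = 6.
Sum: 6 + 24 + 3 + 1 + 6 = 40.
40 ÷ 8 = 5 beats.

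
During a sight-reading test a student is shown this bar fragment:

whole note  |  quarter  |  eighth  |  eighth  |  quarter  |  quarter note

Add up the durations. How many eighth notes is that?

16

Working in eighth notes: whole note = 8; quarter = 2; eighth = 1; eighth = 1; quarter = 2; quarter note = 2.
Total: 8 + 2 + 1 + 1 + 2 + 2 = 16 eighth notes.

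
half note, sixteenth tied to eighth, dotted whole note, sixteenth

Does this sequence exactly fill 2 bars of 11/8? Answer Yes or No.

No

One bar of 11/8 = 22 sixteenth notes, so 2 bars = 44.
Working in sixteenth notes: half note = 8; sixteenth tied to eighth (sixteenth + eighth) = 3; dotted whole note = 24; sixteenth = 1.
Sum: 8 + 3 + 24 + 1 = 36.
36 falls short of 44, so the answer is No.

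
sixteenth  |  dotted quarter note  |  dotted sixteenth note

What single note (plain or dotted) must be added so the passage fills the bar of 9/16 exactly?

thirty-second note

The bar of 9/16 = 18 thirty-second notes.
Express everything in thirty-second notes: sixteenth = 2; dotted quarter note = 12; dotted sixteenth note = 3.
Altogether 2 + 12 + 3 = 17.
Remaining: 18 − 17 = 1 thirty-second note, which is a thirty-second note.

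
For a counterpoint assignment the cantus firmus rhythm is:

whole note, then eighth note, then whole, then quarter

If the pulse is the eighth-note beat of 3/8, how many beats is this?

19

One eighth-note beat = 2 sixteenth notes.
Working in sixteenth notes: whole note = 16; eighth note = 2; whole = 16; quarter = 4.
Adding: 16 + 2 + 16 + 4 = 38.
38 ÷ 2 = 19 beats.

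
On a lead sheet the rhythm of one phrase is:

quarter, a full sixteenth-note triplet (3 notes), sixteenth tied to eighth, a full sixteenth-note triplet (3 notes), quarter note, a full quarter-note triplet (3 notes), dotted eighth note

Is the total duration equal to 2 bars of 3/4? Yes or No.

One bar of 3/4 = 12 sixteenth notes, so 2 bars = 24.
Working in sixteenth notes: quarter = 4; a full sixteenth-note triplet (3 notes) (three triplet sixteenths span one eighth) = 2; sixteenth tied to eighth (sixteenth + eighth) = 3; a full sixteenth-note triplet (3 notes) (three triplet sixteenths span one eighth) = 2; quarter note = 4; a full quarter-note triplet (3 notes) (three triplet quarters span one half) = 8; dotted eighth note = 3.
Sum: 4 + 2 + 3 + 2 + 4 + 8 + 3 = 26.
26 exceeds 24, so the answer is No.

No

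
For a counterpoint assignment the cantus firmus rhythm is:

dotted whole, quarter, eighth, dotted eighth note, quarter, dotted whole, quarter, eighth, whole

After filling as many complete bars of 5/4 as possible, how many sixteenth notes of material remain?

One bar of 5/4 = 20 sixteenth notes.
Each duration in sixteenth notes: dotted whole = 24; quarter = 4; eighth = 2; dotted eighth note = 3; quarter = 4; dotted whole = 24; quarter = 4; eighth = 2; whole = 16.
Total: 24 + 4 + 2 + 3 + 4 + 24 + 4 + 2 + 16 = 83.
83 ÷ 20 = 4 complete bars with 3 sixteenth notes remaining.

3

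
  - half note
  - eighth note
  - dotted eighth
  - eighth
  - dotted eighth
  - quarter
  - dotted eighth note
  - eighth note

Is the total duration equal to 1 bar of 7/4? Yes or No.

One bar of 7/4 = 28 sixteenth notes.
Express everything in sixteenth notes: half note = 8; eighth note = 2; dotted eighth = 3; eighth = 2; dotted eighth = 3; quarter = 4; dotted eighth note = 3; eighth note = 2.
Total: 8 + 2 + 3 + 2 + 3 + 4 + 3 + 2 = 27.
27 falls short of 28, so the answer is No.

No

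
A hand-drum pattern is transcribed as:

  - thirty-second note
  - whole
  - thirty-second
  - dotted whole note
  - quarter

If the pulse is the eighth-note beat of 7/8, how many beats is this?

One eighth-note beat = 4 thirty-second notes.
Working in thirty-second notes: thirty-second note = 1; whole = 32; thirty-second = 1; dotted whole note = 48; quarter = 8.
Total: 1 + 32 + 1 + 48 + 8 = 90.
90 ÷ 4 = 22.5 beats.

22.5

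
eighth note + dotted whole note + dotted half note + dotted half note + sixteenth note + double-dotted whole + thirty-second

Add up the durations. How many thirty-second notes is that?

Each duration in thirty-second notes: eighth note = 4; dotted whole note = 48; dotted half note = 24; dotted half note = 24; sixteenth note = 2; double-dotted whole = 56; thirty-second = 1.
Sum: 4 + 48 + 24 + 24 + 2 + 56 + 1 = 159 thirty-second notes.

159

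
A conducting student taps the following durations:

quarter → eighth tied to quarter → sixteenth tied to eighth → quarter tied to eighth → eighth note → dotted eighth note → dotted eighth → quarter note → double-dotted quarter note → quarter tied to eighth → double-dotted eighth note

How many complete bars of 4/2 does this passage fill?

One bar of 4/2 = 64 thirty-second notes.
Express everything in thirty-second notes: quarter = 8; eighth tied to quarter (eighth + quarter) = 12; sixteenth tied to eighth (sixteenth + eighth) = 6; quarter tied to eighth (quarter + eighth) = 12; eighth note = 4; dotted eighth note = 6; dotted eighth = 6; quarter note = 8; double-dotted quarter note = 14; quarter tied to eighth (quarter + eighth) = 12; double-dotted eighth note = 7.
Sum: 8 + 12 + 6 + 12 + 4 + 6 + 6 + 8 + 14 + 12 + 7 = 95.
95 ÷ 64 = 1 complete bar with 31 left over.

1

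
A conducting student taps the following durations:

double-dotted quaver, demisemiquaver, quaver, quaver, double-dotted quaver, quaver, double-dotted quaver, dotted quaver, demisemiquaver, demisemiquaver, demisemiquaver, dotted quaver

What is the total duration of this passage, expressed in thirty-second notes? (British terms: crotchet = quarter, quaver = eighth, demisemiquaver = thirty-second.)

Express everything in thirty-second notes: double-dotted quaver = 7; demisemiquaver = 1; quaver = 4; quaver = 4; double-dotted quaver = 7; quaver = 4; double-dotted quaver = 7; dotted quaver = 6; demisemiquaver = 1; demisemiquaver = 1; demisemiquaver = 1; dotted quaver = 6.
Adding: 7 + 1 + 4 + 4 + 7 + 4 + 7 + 6 + 1 + 1 + 1 + 6 = 49 thirty-second notes.

49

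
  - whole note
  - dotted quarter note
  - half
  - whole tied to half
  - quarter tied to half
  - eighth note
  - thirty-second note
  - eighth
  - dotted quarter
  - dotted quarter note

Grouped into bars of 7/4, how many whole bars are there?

One bar of 7/4 = 56 thirty-second notes.
In thirty-second notes: whole note = 32; dotted quarter note = 12; half = 16; whole tied to half (whole + half) = 48; quarter tied to half (quarter + half) = 24; eighth note = 4; thirty-second note = 1; eighth = 4; dotted quarter = 12; dotted quarter note = 12.
Sum: 32 + 12 + 16 + 48 + 24 + 4 + 1 + 4 + 12 + 12 = 165.
165 ÷ 56 = 2 complete bars with 53 left over.

2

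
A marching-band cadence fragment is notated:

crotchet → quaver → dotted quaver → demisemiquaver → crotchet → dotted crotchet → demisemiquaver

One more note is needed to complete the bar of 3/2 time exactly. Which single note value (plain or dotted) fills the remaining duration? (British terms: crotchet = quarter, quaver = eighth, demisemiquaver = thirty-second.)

The bar of 3/2 = 48 thirty-second notes.
Each duration in thirty-second notes: crotchet = 8; quaver = 4; dotted quaver = 6; demisemiquaver = 1; crotchet = 8; dotted crotchet = 12; demisemiquaver = 1.
Total: 8 + 4 + 6 + 1 + 8 + 12 + 1 = 40.
Remaining: 48 − 40 = 8 thirty-second notes, which is a quarter note.

quarter note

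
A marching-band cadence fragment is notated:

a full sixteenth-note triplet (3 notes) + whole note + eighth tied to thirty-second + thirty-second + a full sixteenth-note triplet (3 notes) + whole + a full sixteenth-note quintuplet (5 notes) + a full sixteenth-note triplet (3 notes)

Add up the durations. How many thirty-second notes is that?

90

In thirty-second notes: a full sixteenth-note triplet (3 notes) (three triplet sixteenths span one eighth) = 4; whole note = 32; eighth tied to thirty-second (eighth + thirty-second) = 5; thirty-second = 1; a full sixteenth-note triplet (3 notes) (three triplet sixteenths span one eighth) = 4; whole = 32; a full sixteenth-note quintuplet (5 notes) (five quintuplet sixteenths span one quarter) = 8; a full sixteenth-note triplet (3 notes) (three triplet sixteenths span one eighth) = 4.
Total: 4 + 32 + 5 + 1 + 4 + 32 + 8 + 4 = 90 thirty-second notes.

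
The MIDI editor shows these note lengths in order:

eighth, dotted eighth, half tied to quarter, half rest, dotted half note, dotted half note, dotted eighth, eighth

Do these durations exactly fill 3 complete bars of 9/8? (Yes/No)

One bar of 9/8 = 18 sixteenth notes, so 3 bars = 54.
Working in sixteenth notes: eighth = 2; dotted eighth = 3; half tied to quarter (half + quarter) = 12; half rest = 8; dotted half note = 12; dotted half note = 12; dotted eighth = 3; eighth = 2.
Adding: 2 + 3 + 12 + 8 + 12 + 12 + 3 + 2 = 54.
54 equals 54, so the answer is Yes.

Yes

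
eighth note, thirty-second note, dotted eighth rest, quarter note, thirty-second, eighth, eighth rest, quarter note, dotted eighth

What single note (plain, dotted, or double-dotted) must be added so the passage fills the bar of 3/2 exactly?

dotted eighth note

The bar of 3/2 = 48 thirty-second notes.
Each duration in thirty-second notes: eighth note = 4; thirty-second note = 1; dotted eighth rest = 6; quarter note = 8; thirty-second = 1; eighth = 4; eighth rest = 4; quarter note = 8; dotted eighth = 6.
Sum: 4 + 1 + 6 + 8 + 1 + 4 + 4 + 8 + 6 = 42.
Remaining: 48 − 42 = 6 thirty-second notes, which is a dotted eighth note.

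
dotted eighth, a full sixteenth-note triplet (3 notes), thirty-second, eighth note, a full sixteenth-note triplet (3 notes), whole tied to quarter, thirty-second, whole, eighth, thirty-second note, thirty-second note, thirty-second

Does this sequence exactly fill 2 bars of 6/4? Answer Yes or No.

No

One bar of 6/4 = 48 thirty-second notes, so 2 bars = 96.
In thirty-second notes: dotted eighth = 6; a full sixteenth-note triplet (3 notes) (three triplet sixteenths span one eighth) = 4; thirty-second = 1; eighth note = 4; a full sixteenth-note triplet (3 notes) (three triplet sixteenths span one eighth) = 4; whole tied to quarter (whole + quarter) = 40; thirty-second = 1; whole = 32; eighth = 4; thirty-second note = 1; thirty-second note = 1; thirty-second = 1.
Total: 6 + 4 + 1 + 4 + 4 + 40 + 1 + 32 + 4 + 1 + 1 + 1 = 99.
99 exceeds 96, so the answer is No.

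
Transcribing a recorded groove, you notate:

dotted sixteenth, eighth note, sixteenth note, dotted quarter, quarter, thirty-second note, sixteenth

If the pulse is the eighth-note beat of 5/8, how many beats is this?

One eighth-note beat = 4 thirty-second notes.
Express everything in thirty-second notes: dotted sixteenth = 3; eighth note = 4; sixteenth note = 2; dotted quarter = 12; quarter = 8; thirty-second note = 1; sixteenth = 2.
Adding: 3 + 4 + 2 + 12 + 8 + 1 + 2 = 32.
32 ÷ 4 = 8 beats.

8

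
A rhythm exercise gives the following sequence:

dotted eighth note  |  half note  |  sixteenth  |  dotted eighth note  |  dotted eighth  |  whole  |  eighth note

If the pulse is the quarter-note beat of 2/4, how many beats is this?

9

One quarter-note beat = 4 sixteenth notes.
In sixteenth notes: dotted eighth note = 3; half note = 8; sixteenth = 1; dotted eighth note = 3; dotted eighth = 3; whole = 16; eighth note = 2.
Sum: 3 + 8 + 1 + 3 + 3 + 16 + 2 = 36.
36 ÷ 4 = 9 beats.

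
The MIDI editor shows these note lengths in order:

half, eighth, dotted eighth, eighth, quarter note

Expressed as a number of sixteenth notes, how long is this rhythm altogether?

19

Each duration in sixteenth notes: half = 8; eighth = 2; dotted eighth = 3; eighth = 2; quarter note = 4.
Altogether 8 + 2 + 3 + 2 + 4 = 19 sixteenth notes.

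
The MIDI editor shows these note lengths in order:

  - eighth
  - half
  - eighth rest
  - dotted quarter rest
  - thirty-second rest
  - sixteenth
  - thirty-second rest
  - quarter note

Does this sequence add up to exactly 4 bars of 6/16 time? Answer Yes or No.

Yes

One bar of 6/16 = 12 thirty-second notes, so 4 bars = 48.
Working in thirty-second notes: eighth = 4; half = 16; eighth rest = 4; dotted quarter rest = 12; thirty-second rest = 1; sixteenth = 2; thirty-second rest = 1; quarter note = 8.
Adding: 4 + 16 + 4 + 12 + 1 + 2 + 1 + 8 = 48.
48 equals 48, so the answer is Yes.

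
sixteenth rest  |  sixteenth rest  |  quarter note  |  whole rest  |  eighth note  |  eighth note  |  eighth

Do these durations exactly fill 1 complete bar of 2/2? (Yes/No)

One bar of 2/2 = 16 sixteenth notes.
Convert each value to sixteenth notes: sixteenth rest = 1; sixteenth rest = 1; quarter note = 4; whole rest = 16; eighth note = 2; eighth note = 2; eighth = 2.
Altogether 1 + 1 + 4 + 16 + 2 + 2 + 2 = 28.
28 exceeds 16, so the answer is No.

No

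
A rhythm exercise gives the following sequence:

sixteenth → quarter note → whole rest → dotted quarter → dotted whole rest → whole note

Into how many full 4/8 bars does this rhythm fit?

8

One bar of 4/8 = 8 sixteenth notes.
In sixteenth notes: sixteenth = 1; quarter note = 4; whole rest = 16; dotted quarter = 6; dotted whole rest = 24; whole note = 16.
Altogether 1 + 4 + 16 + 6 + 24 + 16 = 67.
67 ÷ 8 = 8 complete bars with 3 left over.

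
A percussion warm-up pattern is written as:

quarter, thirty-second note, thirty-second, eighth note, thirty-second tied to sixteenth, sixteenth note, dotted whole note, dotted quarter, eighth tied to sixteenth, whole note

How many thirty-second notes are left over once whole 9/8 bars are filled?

One bar of 9/8 = 36 thirty-second notes.
Each duration in thirty-second notes: quarter = 8; thirty-second note = 1; thirty-second = 1; eighth note = 4; thirty-second tied to sixteenth (thirty-second + sixteenth) = 3; sixteenth note = 2; dotted whole note = 48; dotted quarter = 12; eighth tied to sixteenth (eighth + sixteenth) = 6; whole note = 32.
Sum: 8 + 1 + 1 + 4 + 3 + 2 + 48 + 12 + 6 + 32 = 117.
117 ÷ 36 = 3 complete bars with 9 thirty-second notes remaining.

9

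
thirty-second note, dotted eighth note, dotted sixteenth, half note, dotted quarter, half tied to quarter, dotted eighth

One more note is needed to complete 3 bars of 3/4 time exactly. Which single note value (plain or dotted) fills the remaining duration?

3 bars of 3/4 = 72 thirty-second notes.
Each duration in thirty-second notes: thirty-second note = 1; dotted eighth note = 6; dotted sixteenth = 3; half note = 16; dotted quarter = 12; half tied to quarter (half + quarter) = 24; dotted eighth = 6.
Total: 1 + 6 + 3 + 16 + 12 + 24 + 6 = 68.
Remaining: 72 − 68 = 4 thirty-second notes, which is a eighth note.

eighth note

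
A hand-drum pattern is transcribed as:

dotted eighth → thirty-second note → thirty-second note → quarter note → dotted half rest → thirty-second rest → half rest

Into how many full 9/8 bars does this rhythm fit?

One bar of 9/8 = 36 thirty-second notes.
Express everything in thirty-second notes: dotted eighth = 6; thirty-second note = 1; thirty-second note = 1; quarter note = 8; dotted half rest = 24; thirty-second rest = 1; half rest = 16.
Altogether 6 + 1 + 1 + 8 + 24 + 1 + 16 = 57.
57 ÷ 36 = 1 complete bar with 21 left over.

1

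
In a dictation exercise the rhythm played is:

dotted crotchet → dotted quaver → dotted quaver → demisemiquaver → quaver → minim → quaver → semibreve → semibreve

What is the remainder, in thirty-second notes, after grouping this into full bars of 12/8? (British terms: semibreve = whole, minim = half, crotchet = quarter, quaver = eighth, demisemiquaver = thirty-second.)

One bar of 12/8 = 48 thirty-second notes.
Convert each value to thirty-second notes: dotted crotchet = 12; dotted quaver = 6; dotted quaver = 6; demisemiquaver = 1; quaver = 4; minim = 16; quaver = 4; semibreve = 32; semibreve = 32.
Adding: 12 + 6 + 6 + 1 + 4 + 16 + 4 + 32 + 32 = 113.
113 ÷ 48 = 2 complete bars with 17 thirty-second notes remaining.

17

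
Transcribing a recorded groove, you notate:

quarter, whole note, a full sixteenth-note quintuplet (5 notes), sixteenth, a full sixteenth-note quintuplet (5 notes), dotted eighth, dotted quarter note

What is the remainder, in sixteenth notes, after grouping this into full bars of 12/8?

One bar of 12/8 = 24 sixteenth notes.
In sixteenth notes: quarter = 4; whole note = 16; a full sixteenth-note quintuplet (5 notes) (five quintuplet sixteenths span one quarter) = 4; sixteenth = 1; a full sixteenth-note quintuplet (5 notes) (five quintuplet sixteenths span one quarter) = 4; dotted eighth = 3; dotted quarter note = 6.
Adding: 4 + 16 + 4 + 1 + 4 + 3 + 6 = 38.
38 ÷ 24 = 1 complete bar with 14 sixteenth notes remaining.

14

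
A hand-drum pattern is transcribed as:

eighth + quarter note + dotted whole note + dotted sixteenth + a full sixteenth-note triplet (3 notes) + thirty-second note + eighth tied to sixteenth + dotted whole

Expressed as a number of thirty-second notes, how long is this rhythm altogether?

122

Convert each value to thirty-second notes: eighth = 4; quarter note = 8; dotted whole note = 48; dotted sixteenth = 3; a full sixteenth-note triplet (3 notes) (three triplet sixteenths span one eighth) = 4; thirty-second note = 1; eighth tied to sixteenth (eighth + sixteenth) = 6; dotted whole = 48.
Sum: 4 + 8 + 48 + 3 + 4 + 1 + 6 + 48 = 122 thirty-second notes.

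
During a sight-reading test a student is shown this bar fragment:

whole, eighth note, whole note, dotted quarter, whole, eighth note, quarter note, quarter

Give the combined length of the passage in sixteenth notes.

66

Convert each value to sixteenth notes: whole = 16; eighth note = 2; whole note = 16; dotted quarter = 6; whole = 16; eighth note = 2; quarter note = 4; quarter = 4.
Sum: 16 + 2 + 16 + 6 + 16 + 2 + 4 + 4 = 66 sixteenth notes.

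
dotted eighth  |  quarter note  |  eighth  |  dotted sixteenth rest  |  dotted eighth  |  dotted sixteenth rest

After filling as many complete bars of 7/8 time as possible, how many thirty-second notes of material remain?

One bar of 7/8 = 28 thirty-second notes.
Convert each value to thirty-second notes: dotted eighth = 6; quarter note = 8; eighth = 4; dotted sixteenth rest = 3; dotted eighth = 6; dotted sixteenth rest = 3.
Sum: 6 + 8 + 4 + 3 + 6 + 3 = 30.
30 ÷ 28 = 1 complete bar with 2 thirty-second notes remaining.

2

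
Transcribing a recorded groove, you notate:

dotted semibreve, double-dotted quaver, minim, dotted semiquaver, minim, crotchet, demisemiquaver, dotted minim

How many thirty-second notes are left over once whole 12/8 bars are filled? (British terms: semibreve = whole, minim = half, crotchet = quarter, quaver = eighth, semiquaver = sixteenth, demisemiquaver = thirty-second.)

27

One bar of 12/8 = 48 thirty-second notes.
Convert each value to thirty-second notes: dotted semibreve = 48; double-dotted quaver = 7; minim = 16; dotted semiquaver = 3; minim = 16; crotchet = 8; demisemiquaver = 1; dotted minim = 24.
Adding: 48 + 7 + 16 + 3 + 16 + 8 + 1 + 24 = 123.
123 ÷ 48 = 2 complete bars with 27 thirty-second notes remaining.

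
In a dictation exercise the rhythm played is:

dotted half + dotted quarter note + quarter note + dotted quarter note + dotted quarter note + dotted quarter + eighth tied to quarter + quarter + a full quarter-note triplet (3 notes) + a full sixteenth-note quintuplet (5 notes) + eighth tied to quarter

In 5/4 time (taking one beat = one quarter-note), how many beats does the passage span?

One quarter-note beat = 2 eighth notes.
Working in eighth notes: dotted half = 6; dotted quarter note = 3; quarter note = 2; dotted quarter note = 3; dotted quarter note = 3; dotted quarter = 3; eighth tied to quarter (eighth + quarter) = 3; quarter = 2; a full quarter-note triplet (3 notes) (three triplet quarters span one half) = 4; a full sixteenth-note quintuplet (5 notes) (five quintuplet sixteenths span one quarter) = 2; eighth tied to quarter (eighth + quarter) = 3.
Adding: 6 + 3 + 2 + 3 + 3 + 3 + 3 + 2 + 4 + 2 + 3 = 34.
34 ÷ 2 = 17 beats.

17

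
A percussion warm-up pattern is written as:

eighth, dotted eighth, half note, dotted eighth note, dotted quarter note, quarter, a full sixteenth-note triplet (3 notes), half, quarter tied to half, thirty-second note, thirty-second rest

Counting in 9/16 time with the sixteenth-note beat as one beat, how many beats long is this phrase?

One sixteenth-note beat = 2 thirty-second notes.
Each duration in thirty-second notes: eighth = 4; dotted eighth = 6; half note = 16; dotted eighth note = 6; dotted quarter note = 12; quarter = 8; a full sixteenth-note triplet (3 notes) (three triplet sixteenths span one eighth) = 4; half = 16; quarter tied to half (quarter + half) = 24; thirty-second note = 1; thirty-second rest = 1.
Altogether 4 + 6 + 16 + 6 + 12 + 8 + 4 + 16 + 24 + 1 + 1 = 98.
98 ÷ 2 = 49 beats.

49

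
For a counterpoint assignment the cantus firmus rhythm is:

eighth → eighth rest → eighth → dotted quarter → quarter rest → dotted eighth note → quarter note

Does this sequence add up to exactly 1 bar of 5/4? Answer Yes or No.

No

One bar of 5/4 = 20 sixteenth notes.
Each duration in sixteenth notes: eighth = 2; eighth rest = 2; eighth = 2; dotted quarter = 6; quarter rest = 4; dotted eighth note = 3; quarter note = 4.
Sum: 2 + 2 + 2 + 6 + 4 + 3 + 4 = 23.
23 exceeds 20, so the answer is No.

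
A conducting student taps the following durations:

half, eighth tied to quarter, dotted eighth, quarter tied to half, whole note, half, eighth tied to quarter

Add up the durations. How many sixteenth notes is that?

In sixteenth notes: half = 8; eighth tied to quarter (eighth + quarter) = 6; dotted eighth = 3; quarter tied to half (quarter + half) = 12; whole note = 16; half = 8; eighth tied to quarter (eighth + quarter) = 6.
Altogether 8 + 6 + 3 + 12 + 16 + 8 + 6 = 59 sixteenth notes.

59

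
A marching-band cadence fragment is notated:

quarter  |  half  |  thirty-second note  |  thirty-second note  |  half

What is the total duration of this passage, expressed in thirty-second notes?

Each duration in thirty-second notes: quarter = 8; half = 16; thirty-second note = 1; thirty-second note = 1; half = 16.
Sum: 8 + 16 + 1 + 1 + 16 = 42 thirty-second notes.

42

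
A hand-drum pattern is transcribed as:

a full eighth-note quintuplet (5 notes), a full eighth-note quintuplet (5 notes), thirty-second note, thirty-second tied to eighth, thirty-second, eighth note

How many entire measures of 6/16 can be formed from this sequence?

3

One bar of 6/16 = 12 thirty-second notes.
Convert each value to thirty-second notes: a full eighth-note quintuplet (5 notes) (five quintuplet eighths span one half) = 16; a full eighth-note quintuplet (5 notes) (five quintuplet eighths span one half) = 16; thirty-second note = 1; thirty-second tied to eighth (thirty-second + eighth) = 5; thirty-second = 1; eighth note = 4.
Total: 16 + 16 + 1 + 5 + 1 + 4 = 43.
43 ÷ 12 = 3 complete bars with 7 left over.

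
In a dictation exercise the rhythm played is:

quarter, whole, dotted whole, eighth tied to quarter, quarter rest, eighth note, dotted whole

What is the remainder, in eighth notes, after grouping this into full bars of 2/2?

0

One bar of 2/2 = 8 eighth notes.
Convert each value to eighth notes: quarter = 2; whole = 8; dotted whole = 12; eighth tied to quarter (eighth + quarter) = 3; quarter rest = 2; eighth note = 1; dotted whole = 12.
Adding: 2 + 8 + 12 + 3 + 2 + 1 + 12 = 40.
40 ÷ 8 = 5 complete bars with 0 eighth notes remaining.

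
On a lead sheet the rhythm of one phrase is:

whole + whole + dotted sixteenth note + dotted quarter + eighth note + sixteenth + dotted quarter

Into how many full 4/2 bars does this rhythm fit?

1

One bar of 4/2 = 64 thirty-second notes.
Express everything in thirty-second notes: whole = 32; whole = 32; dotted sixteenth note = 3; dotted quarter = 12; eighth note = 4; sixteenth = 2; dotted quarter = 12.
Adding: 32 + 32 + 3 + 12 + 4 + 2 + 12 = 97.
97 ÷ 64 = 1 complete bar with 33 left over.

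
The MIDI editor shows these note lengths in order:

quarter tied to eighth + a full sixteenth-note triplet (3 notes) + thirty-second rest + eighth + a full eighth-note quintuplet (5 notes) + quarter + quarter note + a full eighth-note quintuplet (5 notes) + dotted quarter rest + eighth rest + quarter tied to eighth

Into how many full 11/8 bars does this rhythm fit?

One bar of 11/8 = 44 thirty-second notes.
Express everything in thirty-second notes: quarter tied to eighth (quarter + eighth) = 12; a full sixteenth-note triplet (3 notes) (three triplet sixteenths span one eighth) = 4; thirty-second rest = 1; eighth = 4; a full eighth-note quintuplet (5 notes) (five quintuplet eighths span one half) = 16; quarter = 8; quarter note = 8; a full eighth-note quintuplet (5 notes) (five quintuplet eighths span one half) = 16; dotted quarter rest = 12; eighth rest = 4; quarter tied to eighth (quarter + eighth) = 12.
Altogether 12 + 4 + 1 + 4 + 16 + 8 + 8 + 16 + 12 + 4 + 12 = 97.
97 ÷ 44 = 2 complete bars with 9 left over.

2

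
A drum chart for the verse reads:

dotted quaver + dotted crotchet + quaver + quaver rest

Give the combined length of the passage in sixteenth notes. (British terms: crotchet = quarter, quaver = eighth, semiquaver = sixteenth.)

In sixteenth notes: dotted quaver = 3; dotted crotchet = 6; quaver = 2; quaver rest = 2.
Adding: 3 + 6 + 2 + 2 = 13 sixteenth notes.

13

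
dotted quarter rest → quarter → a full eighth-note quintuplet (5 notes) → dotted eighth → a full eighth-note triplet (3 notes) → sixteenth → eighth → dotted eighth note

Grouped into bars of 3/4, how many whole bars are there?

One bar of 3/4 = 12 sixteenth notes.
In sixteenth notes: dotted quarter rest = 6; quarter = 4; a full eighth-note quintuplet (5 notes) (five quintuplet eighths span one half) = 8; dotted eighth = 3; a full eighth-note triplet (3 notes) (three triplet eighths span one quarter) = 4; sixteenth = 1; eighth = 2; dotted eighth note = 3.
Total: 6 + 4 + 8 + 3 + 4 + 1 + 2 + 3 = 31.
31 ÷ 12 = 2 complete bars with 7 left over.

2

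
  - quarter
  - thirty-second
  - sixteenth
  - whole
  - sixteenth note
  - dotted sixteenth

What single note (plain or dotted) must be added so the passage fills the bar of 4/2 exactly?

half note

The bar of 4/2 = 64 thirty-second notes.
Convert each value to thirty-second notes: quarter = 8; thirty-second = 1; sixteenth = 2; whole = 32; sixteenth note = 2; dotted sixteenth = 3.
Altogether 8 + 1 + 2 + 32 + 2 + 3 = 48.
Remaining: 64 − 48 = 16 thirty-second notes, which is a half note.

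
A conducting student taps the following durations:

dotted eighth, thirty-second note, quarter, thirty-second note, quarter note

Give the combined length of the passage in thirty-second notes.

Working in thirty-second notes: dotted eighth = 6; thirty-second note = 1; quarter = 8; thirty-second note = 1; quarter note = 8.
Adding: 6 + 1 + 8 + 1 + 8 = 24 thirty-second notes.

24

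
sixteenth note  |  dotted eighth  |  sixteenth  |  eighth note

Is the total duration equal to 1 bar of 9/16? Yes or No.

No

One bar of 9/16 = 9 sixteenth notes.
Convert each value to sixteenth notes: sixteenth note = 1; dotted eighth = 3; sixteenth = 1; eighth note = 2.
Sum: 1 + 3 + 1 + 2 = 7.
7 falls short of 9, so the answer is No.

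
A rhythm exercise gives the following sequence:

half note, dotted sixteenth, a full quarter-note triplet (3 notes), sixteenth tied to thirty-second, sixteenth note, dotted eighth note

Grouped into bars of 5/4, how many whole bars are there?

One bar of 5/4 = 40 thirty-second notes.
Express everything in thirty-second notes: half note = 16; dotted sixteenth = 3; a full quarter-note triplet (3 notes) (three triplet quarters span one half) = 16; sixteenth tied to thirty-second (sixteenth + thirty-second) = 3; sixteenth note = 2; dotted eighth note = 6.
Sum: 16 + 3 + 16 + 3 + 2 + 6 = 46.
46 ÷ 40 = 1 complete bar with 6 left over.

1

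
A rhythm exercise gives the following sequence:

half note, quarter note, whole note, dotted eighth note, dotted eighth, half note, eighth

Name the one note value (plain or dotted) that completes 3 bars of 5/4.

3 bars of 5/4 = 60 sixteenth notes.
Each duration in sixteenth notes: half note = 8; quarter note = 4; whole note = 16; dotted eighth note = 3; dotted eighth = 3; half note = 8; eighth = 2.
Adding: 8 + 4 + 16 + 3 + 3 + 8 + 2 = 44.
Remaining: 60 − 44 = 16 sixteenth notes, which is a whole note.

whole note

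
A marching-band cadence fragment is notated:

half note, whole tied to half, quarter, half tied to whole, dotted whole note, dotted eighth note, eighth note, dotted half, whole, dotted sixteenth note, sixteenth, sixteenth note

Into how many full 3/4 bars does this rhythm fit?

One bar of 3/4 = 24 thirty-second notes.
In thirty-second notes: half note = 16; whole tied to half (whole + half) = 48; quarter = 8; half tied to whole (half + whole) = 48; dotted whole note = 48; dotted eighth note = 6; eighth note = 4; dotted half = 24; whole = 32; dotted sixteenth note = 3; sixteenth = 2; sixteenth note = 2.
Altogether 16 + 48 + 8 + 48 + 48 + 6 + 4 + 24 + 32 + 3 + 2 + 2 = 241.
241 ÷ 24 = 10 complete bars with 1 left over.

10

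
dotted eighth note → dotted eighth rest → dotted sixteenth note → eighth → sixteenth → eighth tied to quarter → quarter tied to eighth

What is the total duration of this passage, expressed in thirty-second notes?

In thirty-second notes: dotted eighth note = 6; dotted eighth rest = 6; dotted sixteenth note = 3; eighth = 4; sixteenth = 2; eighth tied to quarter (eighth + quarter) = 12; quarter tied to eighth (quarter + eighth) = 12.
Adding: 6 + 6 + 3 + 4 + 2 + 12 + 12 = 45 thirty-second notes.

45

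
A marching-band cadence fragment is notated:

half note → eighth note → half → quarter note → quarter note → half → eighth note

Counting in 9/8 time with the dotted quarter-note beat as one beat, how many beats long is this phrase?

6

One dotted quarter-note beat = 3 eighth notes.
In eighth notes: half note = 4; eighth note = 1; half = 4; quarter note = 2; quarter note = 2; half = 4; eighth note = 1.
Total: 4 + 1 + 4 + 2 + 2 + 4 + 1 = 18.
18 ÷ 3 = 6 beats.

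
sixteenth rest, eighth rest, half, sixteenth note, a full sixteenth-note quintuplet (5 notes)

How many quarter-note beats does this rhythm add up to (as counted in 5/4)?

One quarter-note beat = 4 sixteenth notes.
Express everything in sixteenth notes: sixteenth rest = 1; eighth rest = 2; half = 8; sixteenth note = 1; a full sixteenth-note quintuplet (5 notes) (five quintuplet sixteenths span one quarter) = 4.
Sum: 1 + 2 + 8 + 1 + 4 = 16.
16 ÷ 4 = 4 beats.

4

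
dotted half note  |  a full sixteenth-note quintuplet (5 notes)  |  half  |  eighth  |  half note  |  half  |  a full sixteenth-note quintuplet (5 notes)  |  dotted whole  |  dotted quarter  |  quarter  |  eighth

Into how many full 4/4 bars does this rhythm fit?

5

One bar of 4/4 = 8 eighth notes.
Working in eighth notes: dotted half note = 6; a full sixteenth-note quintuplet (5 notes) (five quintuplet sixteenths span one quarter) = 2; half = 4; eighth = 1; half note = 4; half = 4; a full sixteenth-note quintuplet (5 notes) (five quintuplet sixteenths span one quarter) = 2; dotted whole = 12; dotted quarter = 3; quarter = 2; eighth = 1.
Total: 6 + 2 + 4 + 1 + 4 + 4 + 2 + 12 + 3 + 2 + 1 = 41.
41 ÷ 8 = 5 complete bars with 1 left over.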